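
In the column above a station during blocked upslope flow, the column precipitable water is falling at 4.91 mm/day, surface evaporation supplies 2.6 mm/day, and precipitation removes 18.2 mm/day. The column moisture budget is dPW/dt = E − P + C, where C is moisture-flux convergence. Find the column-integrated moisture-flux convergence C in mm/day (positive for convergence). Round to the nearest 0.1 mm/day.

dPW/dt = -4.91 mm/day.
C = dPW/dt − E + P = (-4.91) − 2.6 + 18.2 = 10.7 mm/day.

C ≈ 10.7 mm/day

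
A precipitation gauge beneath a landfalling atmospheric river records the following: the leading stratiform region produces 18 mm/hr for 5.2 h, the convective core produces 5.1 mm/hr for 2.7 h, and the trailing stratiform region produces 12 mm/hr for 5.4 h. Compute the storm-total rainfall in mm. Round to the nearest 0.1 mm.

Total = Σ Rᵢ Δtᵢ = 18 × 5.2 + 5.1 × 2.7 + 12 × 5.4
      = 93.6 + 13.77 + 64.8 = 172.2 mm.

total ≈ 172.2 mm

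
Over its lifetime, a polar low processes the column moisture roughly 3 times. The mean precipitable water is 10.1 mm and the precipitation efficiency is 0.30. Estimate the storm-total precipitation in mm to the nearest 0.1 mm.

precipitation ≈ 9.1 mm

Each cycle deposits ε × PW = 0.30 × 10.1 = 3.03 mm.
Over 3 cycles: 3 × 3.03 = 9.1 mm.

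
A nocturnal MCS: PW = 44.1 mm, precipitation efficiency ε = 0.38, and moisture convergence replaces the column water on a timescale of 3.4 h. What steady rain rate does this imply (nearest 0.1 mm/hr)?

Each overturning extracts ε × PW = 0.38 × 44.1 = 16.758 mm.
Rate = ε·PW / τ = 16.758 / 3.4 h = 4.9 mm/hr.

R ≈ 4.9 mm/hr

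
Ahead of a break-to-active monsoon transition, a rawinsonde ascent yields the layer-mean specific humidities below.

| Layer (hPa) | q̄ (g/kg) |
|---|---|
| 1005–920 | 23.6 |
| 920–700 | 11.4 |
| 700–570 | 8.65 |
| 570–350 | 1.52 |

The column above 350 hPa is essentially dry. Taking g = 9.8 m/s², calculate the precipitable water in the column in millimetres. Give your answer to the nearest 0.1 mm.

PW ≈ 60.9 mm

Precipitable water is the column-integrated vapour mass per unit area: PW = (1/g) Σ q̄ Δp, with q in kg/kg and Δp in Pa (1 kg/m² of water = 1 mm).
Layer 1005–920 hPa: Δp = 85 hPa = 8500 Pa, q̄ = 0.0236 kg/kg → 0.0236 × 8500 / 9.8 = 20.47 mm
Layer 920–700 hPa: Δp = 220 hPa = 22000 Pa, q̄ = 0.0114 kg/kg → 0.0114 × 22000 / 9.8 = 25.59 mm
Layer 700–570 hPa: Δp = 130 hPa = 13000 Pa, q̄ = 0.00865 kg/kg → 0.00865 × 13000 / 9.8 = 11.47 mm
Layer 570–350 hPa: Δp = 220 hPa = 22000 Pa, q̄ = 0.00152 kg/kg → 0.00152 × 22000 / 9.8 = 3.41 mm
PW = 20.47 + 25.59 + 11.47 + 3.41 = 60.94 ≈ 60.9 mm.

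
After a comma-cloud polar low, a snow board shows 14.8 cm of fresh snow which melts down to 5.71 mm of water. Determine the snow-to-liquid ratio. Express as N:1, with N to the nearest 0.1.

Ratio = snow depth / SWE = 148 mm / 5.71 mm = 25.9, i.e. 25.9:1.

ratio ≈ 25.9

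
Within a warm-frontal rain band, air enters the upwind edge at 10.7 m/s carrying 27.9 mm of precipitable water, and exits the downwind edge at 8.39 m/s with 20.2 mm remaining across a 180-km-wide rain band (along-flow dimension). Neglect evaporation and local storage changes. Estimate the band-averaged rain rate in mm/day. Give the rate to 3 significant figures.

Column moisture flux per unit crosswind length is F = V × PW.
Inflow: F_in = 10.7 × 27.9 = 298.53 mm·m/s
Outflow: F_out = 8.39 × 20.2 = 169.478 mm·m/s
Steady-state rate R = (F_in − F_out)/L = (298.53 − 169.478) / 180000 m = 7.170e-04 mm/s.
R = 7.170e-04 × 3600 × 24 = 61.9 mm/day.

R ≈ 61.9 mm/day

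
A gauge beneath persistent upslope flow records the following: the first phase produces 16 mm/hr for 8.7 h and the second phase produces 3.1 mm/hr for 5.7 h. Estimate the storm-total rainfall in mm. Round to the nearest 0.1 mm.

Total = Σ Rᵢ Δtᵢ = 16 × 8.7 + 3.1 × 5.7
      = 139.2 + 17.67 = 156.9 mm.

total ≈ 156.9 mm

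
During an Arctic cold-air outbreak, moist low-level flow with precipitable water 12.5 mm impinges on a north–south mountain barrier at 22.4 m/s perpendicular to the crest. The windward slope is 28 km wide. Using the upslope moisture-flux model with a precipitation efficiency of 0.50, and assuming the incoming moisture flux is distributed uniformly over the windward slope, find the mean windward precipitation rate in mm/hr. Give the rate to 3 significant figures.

R ≈ 18.0 mm/hr

Incoming column moisture flux per unit ridge length: F = V × PW = 22.4 × 12.5 = 280 mm·m/s.
Spread over the 28 km slope with efficiency ε = 0.50: R = ε·F/W = 0.50 × 280 / 28000 m = 5.000e-03 mm/s.
R = 5.000e-03 × 3600 = 18.0 mm/hr.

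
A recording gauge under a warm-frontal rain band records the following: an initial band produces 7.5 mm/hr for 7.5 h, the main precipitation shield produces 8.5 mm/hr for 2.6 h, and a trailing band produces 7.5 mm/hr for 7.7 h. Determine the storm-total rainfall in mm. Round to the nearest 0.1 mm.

Total = Σ Rᵢ Δtᵢ = 7.5 × 7.5 + 8.5 × 2.6 + 7.5 × 7.7
      = 56.25 + 22.1 + 57.75 = 136.1 mm.

total ≈ 136.1 mm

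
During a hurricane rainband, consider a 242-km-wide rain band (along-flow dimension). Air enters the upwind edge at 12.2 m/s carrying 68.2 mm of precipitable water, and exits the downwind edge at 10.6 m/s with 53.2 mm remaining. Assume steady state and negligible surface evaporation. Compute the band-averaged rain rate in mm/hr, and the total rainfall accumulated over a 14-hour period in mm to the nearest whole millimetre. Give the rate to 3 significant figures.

R ≈ 3.99 mm/hr; total ≈ 56 mm

Column moisture flux per unit crosswind length is F = V × PW.
Inflow: F_in = 12.2 × 68.2 = 832.04 mm·m/s
Outflow: F_out = 10.6 × 53.2 = 563.92 mm·m/s
Steady-state rate R = (F_in − F_out)/L = (832.04 − 563.92) / 242000 m = 1.108e-03 mm/s.
R = 1.108e-03 × 3600 = 3.99 mm/hr.
Over 14 h: total = 3.99 × 14 = 55.86 ≈ 56 mm.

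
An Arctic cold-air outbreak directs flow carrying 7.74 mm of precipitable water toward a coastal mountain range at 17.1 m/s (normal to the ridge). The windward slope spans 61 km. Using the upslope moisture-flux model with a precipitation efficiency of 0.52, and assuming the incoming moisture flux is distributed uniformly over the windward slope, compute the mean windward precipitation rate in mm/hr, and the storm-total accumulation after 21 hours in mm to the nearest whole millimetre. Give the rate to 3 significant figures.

R ≈ 4.06 mm/hr; total ≈ 85 mm

Incoming column moisture flux per unit ridge length: F = V × PW = 17.1 × 7.74 = 132.354 mm·m/s.
Spread over the 61 km slope with efficiency ε = 0.52: R = ε·F/W = 0.52 × 132.354 / 61000 m = 1.128e-03 mm/s.
R = 1.128e-03 × 3600 = 4.06 mm/hr.
Over 21 h: total = 4.06 × 21 = 85.26 ≈ 85 mm.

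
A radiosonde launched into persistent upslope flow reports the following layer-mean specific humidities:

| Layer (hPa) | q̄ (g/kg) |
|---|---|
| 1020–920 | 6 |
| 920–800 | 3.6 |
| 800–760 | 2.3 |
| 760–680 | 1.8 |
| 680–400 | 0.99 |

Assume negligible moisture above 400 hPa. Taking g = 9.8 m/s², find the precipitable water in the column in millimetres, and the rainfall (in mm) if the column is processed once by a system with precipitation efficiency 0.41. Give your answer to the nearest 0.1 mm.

PW ≈ 15.8 mm; rainfall ≈ 6.5 mm

Precipitable water is the column-integrated vapour mass per unit area: PW = (1/g) Σ q̄ Δp, with q in kg/kg and Δp in Pa (1 kg/m² of water = 1 mm).
Layer 1020–920 hPa: Δp = 100 hPa = 10000 Pa, q̄ = 0.006 kg/kg → 0.006 × 10000 / 9.8 = 6.12 mm
Layer 920–800 hPa: Δp = 120 hPa = 12000 Pa, q̄ = 0.0036 kg/kg → 0.0036 × 12000 / 9.8 = 4.41 mm
Layer 800–760 hPa: Δp = 40 hPa = 4000 Pa, q̄ = 0.0023 kg/kg → 0.0023 × 4000 / 9.8 = 0.94 mm
Layer 760–680 hPa: Δp = 80 hPa = 8000 Pa, q̄ = 0.0018 kg/kg → 0.0018 × 8000 / 9.8 = 1.47 mm
Layer 680–400 hPa: Δp = 280 hPa = 28000 Pa, q̄ = 0.00099 kg/kg → 0.00099 × 28000 / 9.8 = 2.83 mm
PW = 6.12 + 4.41 + 0.94 + 1.47 + 2.83 = 15.77 ≈ 15.8 mm.
Rainfall = ε × PW = 0.41 × 15.8 = 6.5 mm.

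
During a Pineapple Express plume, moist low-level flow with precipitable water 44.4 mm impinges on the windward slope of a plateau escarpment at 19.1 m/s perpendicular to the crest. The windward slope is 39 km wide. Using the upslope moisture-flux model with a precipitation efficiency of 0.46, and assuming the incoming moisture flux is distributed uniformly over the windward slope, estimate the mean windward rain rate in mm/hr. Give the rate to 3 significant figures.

Incoming column moisture flux per unit ridge length: F = V × PW = 19.1 × 44.4 = 848.04 mm·m/s.
Spread over the 39 km slope with efficiency ε = 0.46: R = ε·F/W = 0.46 × 848.04 / 39000 m = 1.000e-02 mm/s.
R = 1.000e-02 × 3600 = 36.0 mm/hr.

R ≈ 36.0 mm/hr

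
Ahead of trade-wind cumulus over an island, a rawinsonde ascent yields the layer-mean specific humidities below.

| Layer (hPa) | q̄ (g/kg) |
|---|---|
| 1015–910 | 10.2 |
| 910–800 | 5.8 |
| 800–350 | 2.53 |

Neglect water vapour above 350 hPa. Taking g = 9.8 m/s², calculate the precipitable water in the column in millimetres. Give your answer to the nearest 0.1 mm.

Precipitable water is the column-integrated vapour mass per unit area: PW = (1/g) Σ q̄ Δp, with q in kg/kg and Δp in Pa (1 kg/m² of water = 1 mm).
Layer 1015–910 hPa: Δp = 105 hPa = 10500 Pa, q̄ = 0.0102 kg/kg → 0.0102 × 10500 / 9.8 = 10.93 mm
Layer 910–800 hPa: Δp = 110 hPa = 11000 Pa, q̄ = 0.0058 kg/kg → 0.0058 × 11000 / 9.8 = 6.51 mm
Layer 800–350 hPa: Δp = 450 hPa = 45000 Pa, q̄ = 0.00253 kg/kg → 0.00253 × 45000 / 9.8 = 11.62 mm
PW = 10.93 + 6.51 + 11.62 = 29.06 ≈ 29.1 mm.

PW ≈ 29.1 mm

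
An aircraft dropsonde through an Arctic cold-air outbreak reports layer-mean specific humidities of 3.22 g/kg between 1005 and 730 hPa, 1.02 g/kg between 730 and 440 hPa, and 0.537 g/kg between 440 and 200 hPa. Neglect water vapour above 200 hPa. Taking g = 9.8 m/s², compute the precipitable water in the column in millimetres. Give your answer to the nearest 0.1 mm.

PW ≈ 13.4 mm

Precipitable water is the column-integrated vapour mass per unit area: PW = (1/g) Σ q̄ Δp, with q in kg/kg and Δp in Pa (1 kg/m² of water = 1 mm).
Layer 1005–730 hPa: Δp = 275 hPa = 27500 Pa, q̄ = 0.00322 kg/kg → 0.00322 × 27500 / 9.8 = 9.04 mm
Layer 730–440 hPa: Δp = 290 hPa = 29000 Pa, q̄ = 0.00102 kg/kg → 0.00102 × 29000 / 9.8 = 3.02 mm
Layer 440–200 hPa: Δp = 240 hPa = 24000 Pa, q̄ = 0.000537 kg/kg → 0.000537 × 24000 / 9.8 = 1.32 mm
PW = 9.04 + 3.02 + 1.32 = 13.38 ≈ 13.4 mm.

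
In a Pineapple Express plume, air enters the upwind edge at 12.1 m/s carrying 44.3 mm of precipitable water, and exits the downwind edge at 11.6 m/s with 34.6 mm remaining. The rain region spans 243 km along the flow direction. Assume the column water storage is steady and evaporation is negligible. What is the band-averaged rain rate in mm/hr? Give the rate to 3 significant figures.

Column moisture flux per unit crosswind length is F = V × PW.
Inflow: F_in = 12.1 × 44.3 = 536.03 mm·m/s
Outflow: F_out = 11.6 × 34.6 = 401.36 mm·m/s
Steady-state rate R = (F_in − F_out)/L = (536.03 − 401.36) / 243000 m = 5.542e-04 mm/s.
R = 5.542e-04 × 3600 = 2.00 mm/hr.

R ≈ 2.00 mm/hr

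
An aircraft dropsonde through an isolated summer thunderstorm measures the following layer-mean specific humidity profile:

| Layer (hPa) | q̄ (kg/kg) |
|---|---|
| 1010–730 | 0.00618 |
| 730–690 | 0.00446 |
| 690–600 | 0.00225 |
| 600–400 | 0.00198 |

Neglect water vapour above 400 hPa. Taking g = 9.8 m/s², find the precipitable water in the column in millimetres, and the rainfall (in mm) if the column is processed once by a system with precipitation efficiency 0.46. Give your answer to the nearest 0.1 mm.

Precipitable water is the column-integrated vapour mass per unit area: PW = (1/g) Σ q̄ Δp, with q in kg/kg and Δp in Pa (1 kg/m² of water = 1 mm).
Layer 1010–730 hPa: Δp = 280 hPa = 28000 Pa, q̄ = 0.00618 kg/kg → 0.00618 × 28000 / 9.8 = 17.66 mm
Layer 730–690 hPa: Δp = 40 hPa = 4000 Pa, q̄ = 0.00446 kg/kg → 0.00446 × 4000 / 9.8 = 1.82 mm
Layer 690–600 hPa: Δp = 90 hPa = 9000 Pa, q̄ = 0.00225 kg/kg → 0.00225 × 9000 / 9.8 = 2.07 mm
Layer 600–400 hPa: Δp = 200 hPa = 20000 Pa, q̄ = 0.00198 kg/kg → 0.00198 × 20000 / 9.8 = 4.04 mm
PW = 17.66 + 1.82 + 2.07 + 4.04 = 25.59 ≈ 25.6 mm.
Rainfall = ε × PW = 0.46 × 25.6 = 11.8 mm.

PW ≈ 25.6 mm; rainfall ≈ 11.8 mm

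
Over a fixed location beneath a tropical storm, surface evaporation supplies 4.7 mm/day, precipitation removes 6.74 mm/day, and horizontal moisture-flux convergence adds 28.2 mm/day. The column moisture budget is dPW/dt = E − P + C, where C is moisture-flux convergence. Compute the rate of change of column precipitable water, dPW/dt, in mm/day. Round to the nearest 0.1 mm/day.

dPW/dt ≈ 26.2 mm/day

dPW/dt = E − P + C = 4.7 − 6.74 + (28.2) = 26.2 mm/day.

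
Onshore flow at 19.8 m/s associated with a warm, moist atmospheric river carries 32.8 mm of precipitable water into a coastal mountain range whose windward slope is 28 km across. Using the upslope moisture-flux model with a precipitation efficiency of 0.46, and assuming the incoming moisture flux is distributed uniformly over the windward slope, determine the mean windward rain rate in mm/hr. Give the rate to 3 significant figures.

R ≈ 38.4 mm/hr

Incoming column moisture flux per unit ridge length: F = V × PW = 19.8 × 32.8 = 649.44 mm·m/s.
Spread over the 28 km slope with efficiency ε = 0.46: R = ε·F/W = 0.46 × 649.44 / 28000 m = 1.067e-02 mm/s.
R = 1.067e-02 × 3600 = 38.4 mm/hr.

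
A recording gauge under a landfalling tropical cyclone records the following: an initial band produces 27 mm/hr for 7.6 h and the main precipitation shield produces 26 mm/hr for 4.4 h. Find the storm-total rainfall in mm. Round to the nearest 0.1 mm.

Total = Σ Rᵢ Δtᵢ = 27 × 7.6 + 26 × 4.4
      = 205.2 + 114.4 = 319.6 mm.

total ≈ 319.6 mm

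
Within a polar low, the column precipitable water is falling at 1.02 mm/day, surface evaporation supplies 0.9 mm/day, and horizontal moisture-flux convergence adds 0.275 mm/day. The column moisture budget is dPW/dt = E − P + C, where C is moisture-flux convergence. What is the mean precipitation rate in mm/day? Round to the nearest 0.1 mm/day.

P ≈ 2.2 mm/day

dPW/dt = -1.02 mm/day.
P = E + C − dPW/dt = 0.9 + (0.275) − (-1.02) = 2.2 mm/day.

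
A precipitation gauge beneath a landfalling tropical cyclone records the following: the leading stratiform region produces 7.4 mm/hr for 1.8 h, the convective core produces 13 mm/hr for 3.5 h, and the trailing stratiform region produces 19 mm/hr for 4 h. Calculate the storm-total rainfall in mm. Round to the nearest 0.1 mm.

Total = Σ Rᵢ Δtᵢ = 7.4 × 1.8 + 13 × 3.5 + 19 × 4
      = 13.32 + 45.5 + 76 = 134.8 mm.

total ≈ 134.8 mm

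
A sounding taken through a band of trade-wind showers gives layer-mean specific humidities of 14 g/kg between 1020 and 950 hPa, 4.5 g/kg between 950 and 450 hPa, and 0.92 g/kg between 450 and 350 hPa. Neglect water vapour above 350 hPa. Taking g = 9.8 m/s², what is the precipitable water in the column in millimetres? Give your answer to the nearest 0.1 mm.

PW ≈ 33.9 mm

Precipitable water is the column-integrated vapour mass per unit area: PW = (1/g) Σ q̄ Δp, with q in kg/kg and Δp in Pa (1 kg/m² of water = 1 mm).
Layer 1020–950 hPa: Δp = 70 hPa = 7000 Pa, q̄ = 0.014 kg/kg → 0.014 × 7000 / 9.8 = 10.00 mm
Layer 950–450 hPa: Δp = 500 hPa = 50000 Pa, q̄ = 0.0045 kg/kg → 0.0045 × 50000 / 9.8 = 22.96 mm
Layer 450–350 hPa: Δp = 100 hPa = 10000 Pa, q̄ = 0.00092 kg/kg → 0.00092 × 10000 / 9.8 = 0.94 mm
PW = 10.00 + 22.96 + 0.94 = 33.90 ≈ 33.9 mm.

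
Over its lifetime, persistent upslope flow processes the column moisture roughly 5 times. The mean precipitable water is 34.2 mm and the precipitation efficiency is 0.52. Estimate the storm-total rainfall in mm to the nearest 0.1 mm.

Each cycle deposits ε × PW = 0.52 × 34.2 = 17.784 mm.
Over 5 cycles: 5 × 17.784 = 88.9 mm.

rainfall ≈ 88.9 mm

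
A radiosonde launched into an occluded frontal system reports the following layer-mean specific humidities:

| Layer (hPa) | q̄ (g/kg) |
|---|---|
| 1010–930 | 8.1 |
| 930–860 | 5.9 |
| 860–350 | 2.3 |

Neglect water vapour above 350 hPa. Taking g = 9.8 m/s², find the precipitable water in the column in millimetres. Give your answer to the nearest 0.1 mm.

Precipitable water is the column-integrated vapour mass per unit area: PW = (1/g) Σ q̄ Δp, with q in kg/kg and Δp in Pa (1 kg/m² of water = 1 mm).
Layer 1010–930 hPa: Δp = 80 hPa = 8000 Pa, q̄ = 0.0081 kg/kg → 0.0081 × 8000 / 9.8 = 6.61 mm
Layer 930–860 hPa: Δp = 70 hPa = 7000 Pa, q̄ = 0.0059 kg/kg → 0.0059 × 7000 / 9.8 = 4.21 mm
Layer 860–350 hPa: Δp = 510 hPa = 51000 Pa, q̄ = 0.0023 kg/kg → 0.0023 × 51000 / 9.8 = 11.97 mm
PW = 6.61 + 4.21 + 11.97 = 22.79 ≈ 22.8 mm.

PW ≈ 22.8 mm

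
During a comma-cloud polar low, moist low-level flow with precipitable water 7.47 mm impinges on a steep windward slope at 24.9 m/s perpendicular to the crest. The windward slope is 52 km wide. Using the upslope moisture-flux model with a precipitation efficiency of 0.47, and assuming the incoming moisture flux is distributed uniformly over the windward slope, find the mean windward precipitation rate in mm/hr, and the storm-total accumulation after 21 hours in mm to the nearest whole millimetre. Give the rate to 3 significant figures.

Incoming column moisture flux per unit ridge length: F = V × PW = 24.9 × 7.47 = 186.003 mm·m/s.
Spread over the 52 km slope with efficiency ε = 0.47: R = ε·F/W = 0.47 × 186.003 / 52000 m = 1.681e-03 mm/s.
R = 1.681e-03 × 3600 = 6.05 mm/hr.
Over 21 h: total = 6.05 × 21 = 127.05 ≈ 127 mm.

R ≈ 6.05 mm/hr; total ≈ 127 mm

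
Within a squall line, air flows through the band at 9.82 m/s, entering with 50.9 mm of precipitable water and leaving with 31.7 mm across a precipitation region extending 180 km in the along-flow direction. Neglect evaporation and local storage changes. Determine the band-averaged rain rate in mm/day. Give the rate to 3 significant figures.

R ≈ 90.5 mm/day

Column moisture flux per unit crosswind length is F = V × PW.
Inflow: F_in = 9.82 × 50.9 = 499.838 mm·m/s
Outflow: F_out = 9.82 × 31.7 = 311.294 mm·m/s
Steady-state rate R = (F_in − F_out)/L = (499.838 − 311.294) / 180000 m = 1.047e-03 mm/s.
R = 1.047e-03 × 3600 × 24 = 90.5 mm/day.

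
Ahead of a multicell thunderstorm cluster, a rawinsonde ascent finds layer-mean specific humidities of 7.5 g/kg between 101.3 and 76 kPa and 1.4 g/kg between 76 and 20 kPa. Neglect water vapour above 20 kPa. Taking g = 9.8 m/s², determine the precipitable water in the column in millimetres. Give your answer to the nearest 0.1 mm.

Precipitable water is the column-integrated vapour mass per unit area: PW = (1/g) Σ q̄ Δp, with q in kg/kg and Δp in Pa (1 kg/m² of water = 1 mm).
Layer 101.3–76 kPa: Δp = 253 hPa = 25300 Pa, q̄ = 0.0075 kg/kg → 0.0075 × 25300 / 9.8 = 19.36 mm
Layer 76–20 kPa: Δp = 560 hPa = 56000 Pa, q̄ = 0.0014 kg/kg → 0.0014 × 56000 / 9.8 = 8.00 mm
PW = 19.36 + 8.00 = 27.36 ≈ 27.4 mm.

PW ≈ 27.4 mm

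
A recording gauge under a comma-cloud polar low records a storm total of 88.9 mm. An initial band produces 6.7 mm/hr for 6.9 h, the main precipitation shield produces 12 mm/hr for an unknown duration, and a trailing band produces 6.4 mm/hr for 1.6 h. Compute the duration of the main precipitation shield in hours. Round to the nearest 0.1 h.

Known phases: 6.7 × 6.9 + 6.4 × 1.6 = 46.23 + 10.24 = 56.47 mm.
Remaining depth = 88.9 − 56.47 = 32.43 mm.
Duration = 32.43 / 12 = 2.7 h.

duration ≈ 2.7 h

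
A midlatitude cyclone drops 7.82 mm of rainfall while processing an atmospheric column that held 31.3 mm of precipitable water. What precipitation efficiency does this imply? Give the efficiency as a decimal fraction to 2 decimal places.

ε = rainfall / PW = 7.82 / 31.3 = 0.25.

ε ≈ 0.25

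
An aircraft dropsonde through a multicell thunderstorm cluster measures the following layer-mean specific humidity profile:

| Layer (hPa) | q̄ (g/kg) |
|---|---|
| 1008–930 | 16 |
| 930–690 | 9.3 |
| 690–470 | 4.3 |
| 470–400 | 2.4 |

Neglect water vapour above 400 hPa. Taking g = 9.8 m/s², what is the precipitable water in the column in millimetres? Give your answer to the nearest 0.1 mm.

PW ≈ 46.9 mm

Precipitable water is the column-integrated vapour mass per unit area: PW = (1/g) Σ q̄ Δp, with q in kg/kg and Δp in Pa (1 kg/m² of water = 1 mm).
Layer 1008–930 hPa: Δp = 78 hPa = 7800 Pa, q̄ = 0.016 kg/kg → 0.016 × 7800 / 9.8 = 12.73 mm
Layer 930–690 hPa: Δp = 240 hPa = 24000 Pa, q̄ = 0.0093 kg/kg → 0.0093 × 24000 / 9.8 = 22.78 mm
Layer 690–470 hPa: Δp = 220 hPa = 22000 Pa, q̄ = 0.0043 kg/kg → 0.0043 × 22000 / 9.8 = 9.65 mm
Layer 470–400 hPa: Δp = 70 hPa = 7000 Pa, q̄ = 0.0024 kg/kg → 0.0024 × 7000 / 9.8 = 1.71 mm
PW = 12.73 + 22.78 + 9.65 + 1.71 = 46.87 ≈ 46.9 mm.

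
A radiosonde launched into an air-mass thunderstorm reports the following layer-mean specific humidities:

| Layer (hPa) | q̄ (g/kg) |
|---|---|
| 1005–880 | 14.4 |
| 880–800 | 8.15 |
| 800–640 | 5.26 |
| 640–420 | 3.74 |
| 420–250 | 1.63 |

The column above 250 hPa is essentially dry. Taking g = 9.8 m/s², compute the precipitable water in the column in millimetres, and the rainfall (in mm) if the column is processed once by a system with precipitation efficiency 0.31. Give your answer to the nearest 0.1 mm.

PW ≈ 44.8 mm; rainfall ≈ 13.9 mm

Precipitable water is the column-integrated vapour mass per unit area: PW = (1/g) Σ q̄ Δp, with q in kg/kg and Δp in Pa (1 kg/m² of water = 1 mm).
Layer 1005–880 hPa: Δp = 125 hPa = 12500 Pa, q̄ = 0.0144 kg/kg → 0.0144 × 12500 / 9.8 = 18.37 mm
Layer 880–800 hPa: Δp = 80 hPa = 8000 Pa, q̄ = 0.00815 kg/kg → 0.00815 × 8000 / 9.8 = 6.65 mm
Layer 800–640 hPa: Δp = 160 hPa = 16000 Pa, q̄ = 0.00526 kg/kg → 0.00526 × 16000 / 9.8 = 8.59 mm
Layer 640–420 hPa: Δp = 220 hPa = 22000 Pa, q̄ = 0.00374 kg/kg → 0.00374 × 22000 / 9.8 = 8.40 mm
Layer 420–250 hPa: Δp = 170 hPa = 17000 Pa, q̄ = 0.00163 kg/kg → 0.00163 × 17000 / 9.8 = 2.83 mm
PW = 18.37 + 6.65 + 8.59 + 8.40 + 2.83 = 44.84 ≈ 44.8 mm.
Rainfall = ε × PW = 0.31 × 44.8 = 13.9 mm.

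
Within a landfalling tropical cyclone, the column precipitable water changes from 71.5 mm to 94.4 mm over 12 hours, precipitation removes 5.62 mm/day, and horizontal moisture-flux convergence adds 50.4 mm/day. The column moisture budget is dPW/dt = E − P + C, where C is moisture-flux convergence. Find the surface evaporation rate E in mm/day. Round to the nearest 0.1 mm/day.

dPW/dt = (94.4 − 71.5) mm / (12/24 day) = +45.800 mm/day.
E = dPW/dt + P − C = (+45.800) + 5.62 − (50.4) = 1.0 mm/day.

E ≈ 1.0 mm/day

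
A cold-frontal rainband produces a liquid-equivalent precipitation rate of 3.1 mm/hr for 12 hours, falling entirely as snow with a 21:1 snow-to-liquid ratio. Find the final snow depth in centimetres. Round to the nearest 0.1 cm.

Liquid-equivalent depth = 3.1 × 12 = 37.2 mm.
Snow depth = 37.2 mm × 21 = 781.2 mm = 78.1 cm.

snow depth ≈ 78.1 cm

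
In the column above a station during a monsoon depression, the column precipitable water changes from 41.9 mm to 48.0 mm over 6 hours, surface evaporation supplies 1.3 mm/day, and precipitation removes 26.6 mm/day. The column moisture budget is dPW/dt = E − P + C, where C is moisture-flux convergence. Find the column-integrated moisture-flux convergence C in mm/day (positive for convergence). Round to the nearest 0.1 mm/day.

C ≈ 49.7 mm/day

dPW/dt = (48.0 − 41.9) mm / (6/24 day) = +24.400 mm/day.
C = dPW/dt − E + P = (+24.400) − 1.3 + 26.6 = 49.7 mm/day.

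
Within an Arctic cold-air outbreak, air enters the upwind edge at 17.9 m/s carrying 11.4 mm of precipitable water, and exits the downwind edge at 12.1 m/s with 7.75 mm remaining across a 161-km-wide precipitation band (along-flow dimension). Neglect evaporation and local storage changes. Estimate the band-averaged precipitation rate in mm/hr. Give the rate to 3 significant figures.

R ≈ 2.47 mm/hr

Column moisture flux per unit crosswind length is F = V × PW.
Inflow: F_in = 17.9 × 11.4 = 204.06 mm·m/s
Outflow: F_out = 12.1 × 7.75 = 93.775 mm·m/s
Steady-state rate R = (F_in − F_out)/L = (204.06 − 93.775) / 161000 m = 6.850e-04 mm/s.
R = 6.850e-04 × 3600 = 2.47 mm/hr.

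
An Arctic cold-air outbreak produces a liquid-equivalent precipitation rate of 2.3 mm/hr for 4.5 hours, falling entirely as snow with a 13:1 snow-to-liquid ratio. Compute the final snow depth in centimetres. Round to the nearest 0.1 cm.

snow depth ≈ 13.5 cm

Liquid-equivalent depth = 2.3 × 4.5 = 10.35 mm.
Snow depth = 10.35 mm × 13 = 134.55 mm = 13.5 cm.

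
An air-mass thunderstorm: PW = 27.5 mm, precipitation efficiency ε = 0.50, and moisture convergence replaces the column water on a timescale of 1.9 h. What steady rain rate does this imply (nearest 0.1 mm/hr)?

R ≈ 7.2 mm/hr

Each overturning extracts ε × PW = 0.50 × 27.5 = 13.75 mm.
Rate = ε·PW / τ = 13.75 / 1.9 h = 7.2 mm/hr.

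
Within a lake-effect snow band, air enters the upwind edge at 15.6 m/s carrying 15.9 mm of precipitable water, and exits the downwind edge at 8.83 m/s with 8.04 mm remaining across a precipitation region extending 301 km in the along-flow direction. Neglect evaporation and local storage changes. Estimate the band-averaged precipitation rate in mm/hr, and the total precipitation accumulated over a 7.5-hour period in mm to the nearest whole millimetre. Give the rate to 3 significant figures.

R ≈ 2.12 mm/hr; total ≈ 16 mm

Column moisture flux per unit crosswind length is F = V × PW.
Inflow: F_in = 15.6 × 15.9 = 248.04 mm·m/s
Outflow: F_out = 8.83 × 8.04 = 70.9932 mm·m/s
Steady-state rate R = (F_in − F_out)/L = (248.04 − 70.9932) / 301000 m = 5.882e-04 mm/s.
R = 5.882e-04 × 3600 = 2.12 mm/hr.
Over 7.5 h: total = 2.12 × 7.5 = 15.9 ≈ 16 mm.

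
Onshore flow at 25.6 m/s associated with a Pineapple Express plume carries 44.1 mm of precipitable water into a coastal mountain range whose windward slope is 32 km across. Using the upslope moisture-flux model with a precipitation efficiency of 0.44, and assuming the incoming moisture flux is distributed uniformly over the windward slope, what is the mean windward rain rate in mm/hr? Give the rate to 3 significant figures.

Incoming column moisture flux per unit ridge length: F = V × PW = 25.6 × 44.1 = 1128.96 mm·m/s.
Spread over the 32 km slope with efficiency ε = 0.44: R = ε·F/W = 0.44 × 1128.96 / 32000 m = 1.552e-02 mm/s.
R = 1.552e-02 × 3600 = 55.9 mm/hr.

R ≈ 55.9 mm/hr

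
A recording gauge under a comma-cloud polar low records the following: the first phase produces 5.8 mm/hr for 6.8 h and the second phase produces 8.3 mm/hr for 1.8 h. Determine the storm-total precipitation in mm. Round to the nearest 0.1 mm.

Total = Σ Rᵢ Δtᵢ = 5.8 × 6.8 + 8.3 × 1.8
      = 39.44 + 14.94 = 54.4 mm.

total ≈ 54.4 mm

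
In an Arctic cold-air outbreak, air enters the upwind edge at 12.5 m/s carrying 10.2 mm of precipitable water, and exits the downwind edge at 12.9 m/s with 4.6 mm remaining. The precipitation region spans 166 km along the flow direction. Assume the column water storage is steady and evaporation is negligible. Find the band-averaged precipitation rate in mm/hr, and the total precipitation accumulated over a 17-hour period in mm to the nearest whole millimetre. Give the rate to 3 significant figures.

R ≈ 1.48 mm/hr; total ≈ 25 mm

Column moisture flux per unit crosswind length is F = V × PW.
Inflow: F_in = 12.5 × 10.2 = 127.5 mm·m/s
Outflow: F_out = 12.9 × 4.6 = 59.34 mm·m/s
Steady-state rate R = (F_in − F_out)/L = (127.5 − 59.34) / 166000 m = 4.106e-04 mm/s.
R = 4.106e-04 × 3600 = 1.48 mm/hr.
Over 17 h: total = 1.48 × 17 = 25.16 ≈ 25 mm.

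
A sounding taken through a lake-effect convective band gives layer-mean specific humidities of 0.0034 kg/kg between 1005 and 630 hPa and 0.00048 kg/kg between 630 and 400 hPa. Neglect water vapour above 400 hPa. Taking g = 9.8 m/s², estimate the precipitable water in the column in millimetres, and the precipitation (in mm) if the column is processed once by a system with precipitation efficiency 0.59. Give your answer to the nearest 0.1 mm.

Precipitable water is the column-integrated vapour mass per unit area: PW = (1/g) Σ q̄ Δp, with q in kg/kg and Δp in Pa (1 kg/m² of water = 1 mm).
Layer 1005–630 hPa: Δp = 375 hPa = 37500 Pa, q̄ = 0.0034 kg/kg → 0.0034 × 37500 / 9.8 = 13.01 mm
Layer 630–400 hPa: Δp = 230 hPa = 23000 Pa, q̄ = 0.00048 kg/kg → 0.00048 × 23000 / 9.8 = 1.13 mm
PW = 13.01 + 1.13 = 14.14 ≈ 14.1 mm.
Precipitation = ε × PW = 0.59 × 14.1 = 8.3 mm.

PW ≈ 14.1 mm; precipitation ≈ 8.3 mm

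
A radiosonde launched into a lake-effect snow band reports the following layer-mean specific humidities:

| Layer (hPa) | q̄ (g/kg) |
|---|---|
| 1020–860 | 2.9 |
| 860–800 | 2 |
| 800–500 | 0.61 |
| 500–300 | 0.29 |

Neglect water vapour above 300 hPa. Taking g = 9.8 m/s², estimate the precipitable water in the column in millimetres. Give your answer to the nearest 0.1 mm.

PW ≈ 8.4 mm

Precipitable water is the column-integrated vapour mass per unit area: PW = (1/g) Σ q̄ Δp, with q in kg/kg and Δp in Pa (1 kg/m² of water = 1 mm).
Layer 1020–860 hPa: Δp = 160 hPa = 16000 Pa, q̄ = 0.0029 kg/kg → 0.0029 × 16000 / 9.8 = 4.73 mm
Layer 860–800 hPa: Δp = 60 hPa = 6000 Pa, q̄ = 0.002 kg/kg → 0.002 × 6000 / 9.8 = 1.22 mm
Layer 800–500 hPa: Δp = 300 hPa = 30000 Pa, q̄ = 0.00061 kg/kg → 0.00061 × 30000 / 9.8 = 1.87 mm
Layer 500–300 hPa: Δp = 200 hPa = 20000 Pa, q̄ = 0.00029 kg/kg → 0.00029 × 20000 / 9.8 = 0.59 mm
PW = 4.73 + 1.22 + 1.87 + 0.59 = 8.41 ≈ 8.4 mm.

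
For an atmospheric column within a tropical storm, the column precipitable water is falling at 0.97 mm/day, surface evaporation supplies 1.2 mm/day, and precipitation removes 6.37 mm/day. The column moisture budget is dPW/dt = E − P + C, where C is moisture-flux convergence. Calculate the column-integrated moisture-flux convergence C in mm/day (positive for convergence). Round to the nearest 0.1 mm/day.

dPW/dt = -0.97 mm/day.
C = dPW/dt − E + P = (-0.97) − 1.2 + 6.37 = 4.2 mm/day.

C ≈ 4.2 mm/day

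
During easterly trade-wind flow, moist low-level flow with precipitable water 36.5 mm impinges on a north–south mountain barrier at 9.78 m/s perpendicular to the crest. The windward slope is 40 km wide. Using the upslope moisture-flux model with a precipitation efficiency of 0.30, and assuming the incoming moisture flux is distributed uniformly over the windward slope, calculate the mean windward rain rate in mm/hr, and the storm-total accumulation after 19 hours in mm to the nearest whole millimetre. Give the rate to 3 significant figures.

Incoming column moisture flux per unit ridge length: F = V × PW = 9.78 × 36.5 = 356.97 mm·m/s.
Spread over the 40 km slope with efficiency ε = 0.30: R = ε·F/W = 0.30 × 356.97 / 40000 m = 2.677e-03 mm/s.
R = 2.677e-03 × 3600 = 9.64 mm/hr.
Over 19 h: total = 9.64 × 19 = 183.16 ≈ 183 mm.

R ≈ 9.64 mm/hr; total ≈ 183 mm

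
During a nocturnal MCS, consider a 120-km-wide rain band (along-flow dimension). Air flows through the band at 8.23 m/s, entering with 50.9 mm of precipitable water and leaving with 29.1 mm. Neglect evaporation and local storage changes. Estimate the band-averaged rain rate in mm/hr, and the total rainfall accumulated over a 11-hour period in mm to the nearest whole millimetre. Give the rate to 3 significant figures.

Column moisture flux per unit crosswind length is F = V × PW.
Inflow: F_in = 8.23 × 50.9 = 418.907 mm·m/s
Outflow: F_out = 8.23 × 29.1 = 239.493 mm·m/s
Steady-state rate R = (F_in − F_out)/L = (418.907 − 239.493) / 120000 m = 1.495e-03 mm/s.
R = 1.495e-03 × 3600 = 5.38 mm/hr.
Over 11 h: total = 5.38 × 11 = 59.18 ≈ 59 mm.

R ≈ 5.38 mm/hr; total ≈ 59 mm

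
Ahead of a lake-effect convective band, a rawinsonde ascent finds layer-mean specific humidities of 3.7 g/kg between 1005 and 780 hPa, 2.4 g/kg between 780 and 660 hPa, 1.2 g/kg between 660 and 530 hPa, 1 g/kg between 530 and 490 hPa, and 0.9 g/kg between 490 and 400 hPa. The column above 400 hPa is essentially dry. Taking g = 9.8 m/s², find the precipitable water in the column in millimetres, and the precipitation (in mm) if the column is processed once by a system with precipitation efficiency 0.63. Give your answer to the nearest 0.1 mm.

Precipitable water is the column-integrated vapour mass per unit area: PW = (1/g) Σ q̄ Δp, with q in kg/kg and Δp in Pa (1 kg/m² of water = 1 mm).
Layer 1005–780 hPa: Δp = 225 hPa = 22500 Pa, q̄ = 0.0037 kg/kg → 0.0037 × 22500 / 9.8 = 8.49 mm
Layer 780–660 hPa: Δp = 120 hPa = 12000 Pa, q̄ = 0.0024 kg/kg → 0.0024 × 12000 / 9.8 = 2.94 mm
Layer 660–530 hPa: Δp = 130 hPa = 13000 Pa, q̄ = 0.0012 kg/kg → 0.0012 × 13000 / 9.8 = 1.59 mm
Layer 530–490 hPa: Δp = 40 hPa = 4000 Pa, q̄ = 0.001 kg/kg → 0.001 × 4000 / 9.8 = 0.41 mm
Layer 490–400 hPa: Δp = 90 hPa = 9000 Pa, q̄ = 0.0009 kg/kg → 0.0009 × 9000 / 9.8 = 0.83 mm
PW = 8.49 + 2.94 + 1.59 + 0.41 + 0.83 = 14.26 ≈ 14.3 mm.
Precipitation = ε × PW = 0.63 × 14.3 = 9.0 mm.

PW ≈ 14.3 mm; precipitation ≈ 9.0 mm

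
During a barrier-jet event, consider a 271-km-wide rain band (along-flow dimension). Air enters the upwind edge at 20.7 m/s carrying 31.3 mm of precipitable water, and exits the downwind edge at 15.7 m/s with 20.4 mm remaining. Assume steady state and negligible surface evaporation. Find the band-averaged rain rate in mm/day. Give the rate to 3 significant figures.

Column moisture flux per unit crosswind length is F = V × PW.
Inflow: F_in = 20.7 × 31.3 = 647.91 mm·m/s
Outflow: F_out = 15.7 × 20.4 = 320.28 mm·m/s
Steady-state rate R = (F_in − F_out)/L = (647.91 − 320.28) / 271000 m = 1.209e-03 mm/s.
R = 1.209e-03 × 3600 × 24 = 104 mm/day.

R ≈ 104 mm/day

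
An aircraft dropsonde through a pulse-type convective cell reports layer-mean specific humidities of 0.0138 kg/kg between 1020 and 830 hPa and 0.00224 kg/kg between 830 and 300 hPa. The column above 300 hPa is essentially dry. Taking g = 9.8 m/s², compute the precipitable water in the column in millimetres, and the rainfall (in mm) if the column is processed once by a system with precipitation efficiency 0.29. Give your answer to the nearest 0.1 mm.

Precipitable water is the column-integrated vapour mass per unit area: PW = (1/g) Σ q̄ Δp, with q in kg/kg and Δp in Pa (1 kg/m² of water = 1 mm).
Layer 1020–830 hPa: Δp = 190 hPa = 19000 Pa, q̄ = 0.0138 kg/kg → 0.0138 × 19000 / 9.8 = 26.76 mm
Layer 830–300 hPa: Δp = 530 hPa = 53000 Pa, q̄ = 0.00224 kg/kg → 0.00224 × 53000 / 9.8 = 12.11 mm
PW = 26.76 + 12.11 = 38.87 ≈ 38.9 mm.
Rainfall = ε × PW = 0.29 × 38.9 = 11.3 mm.

PW ≈ 38.9 mm; rainfall ≈ 11.3 mm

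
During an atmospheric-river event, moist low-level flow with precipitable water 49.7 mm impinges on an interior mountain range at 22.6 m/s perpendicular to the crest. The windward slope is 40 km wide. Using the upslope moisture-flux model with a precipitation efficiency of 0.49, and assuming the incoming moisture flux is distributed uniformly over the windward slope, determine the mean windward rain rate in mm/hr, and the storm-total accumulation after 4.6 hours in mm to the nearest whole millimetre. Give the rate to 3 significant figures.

Incoming column moisture flux per unit ridge length: F = V × PW = 22.6 × 49.7 = 1123.22 mm·m/s.
Spread over the 40 km slope with efficiency ε = 0.49: R = ε·F/W = 0.49 × 1123.22 / 40000 m = 1.376e-02 mm/s.
R = 1.376e-02 × 3600 = 49.5 mm/hr.
Over 4.6 h: total = 49.5 × 4.6 = 227.7 ≈ 228 mm.

R ≈ 49.5 mm/hr; total ≈ 228 mm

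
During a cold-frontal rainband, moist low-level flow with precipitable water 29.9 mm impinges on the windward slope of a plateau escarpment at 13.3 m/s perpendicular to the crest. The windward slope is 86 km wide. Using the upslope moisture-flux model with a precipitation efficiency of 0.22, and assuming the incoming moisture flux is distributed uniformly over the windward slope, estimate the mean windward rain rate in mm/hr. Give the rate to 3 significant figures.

R ≈ 3.66 mm/hr

Incoming column moisture flux per unit ridge length: F = V × PW = 13.3 × 29.9 = 397.67 mm·m/s.
Spread over the 86 km slope with efficiency ε = 0.22: R = ε·F/W = 0.22 × 397.67 / 86000 m = 1.017e-03 mm/s.
R = 1.017e-03 × 3600 = 3.66 mm/hr.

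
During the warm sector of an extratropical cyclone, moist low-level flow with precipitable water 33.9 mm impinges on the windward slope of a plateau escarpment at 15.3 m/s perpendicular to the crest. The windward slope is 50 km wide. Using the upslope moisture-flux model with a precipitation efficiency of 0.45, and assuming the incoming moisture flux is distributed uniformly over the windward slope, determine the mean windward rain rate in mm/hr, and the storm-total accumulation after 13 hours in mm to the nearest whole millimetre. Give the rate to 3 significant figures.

R ≈ 16.8 mm/hr; total ≈ 218 mm

Incoming column moisture flux per unit ridge length: F = V × PW = 15.3 × 33.9 = 518.67 mm·m/s.
Spread over the 50 km slope with efficiency ε = 0.45: R = ε·F/W = 0.45 × 518.67 / 50000 m = 4.668e-03 mm/s.
R = 4.668e-03 × 3600 = 16.8 mm/hr.
Over 13 h: total = 16.8 × 13 = 218.4 ≈ 218 mm.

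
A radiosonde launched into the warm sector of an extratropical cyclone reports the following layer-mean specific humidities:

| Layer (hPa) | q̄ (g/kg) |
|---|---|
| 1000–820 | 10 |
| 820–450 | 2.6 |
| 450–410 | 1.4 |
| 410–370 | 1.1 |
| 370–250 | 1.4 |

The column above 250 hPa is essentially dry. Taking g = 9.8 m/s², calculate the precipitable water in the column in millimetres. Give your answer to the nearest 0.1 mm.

PW ≈ 30.9 mm

Precipitable water is the column-integrated vapour mass per unit area: PW = (1/g) Σ q̄ Δp, with q in kg/kg and Δp in Pa (1 kg/m² of water = 1 mm).
Layer 1000–820 hPa: Δp = 180 hPa = 18000 Pa, q̄ = 0.01 kg/kg → 0.01 × 18000 / 9.8 = 18.37 mm
Layer 820–450 hPa: Δp = 370 hPa = 37000 Pa, q̄ = 0.0026 kg/kg → 0.0026 × 37000 / 9.8 = 9.82 mm
Layer 450–410 hPa: Δp = 40 hPa = 4000 Pa, q̄ = 0.0014 kg/kg → 0.0014 × 4000 / 9.8 = 0.57 mm
Layer 410–370 hPa: Δp = 40 hPa = 4000 Pa, q̄ = 0.0011 kg/kg → 0.0011 × 4000 / 9.8 = 0.45 mm
Layer 370–250 hPa: Δp = 120 hPa = 12000 Pa, q̄ = 0.0014 kg/kg → 0.0014 × 12000 / 9.8 = 1.71 mm
PW = 18.37 + 9.82 + 0.57 + 0.45 + 1.71 = 30.92 ≈ 30.9 mm.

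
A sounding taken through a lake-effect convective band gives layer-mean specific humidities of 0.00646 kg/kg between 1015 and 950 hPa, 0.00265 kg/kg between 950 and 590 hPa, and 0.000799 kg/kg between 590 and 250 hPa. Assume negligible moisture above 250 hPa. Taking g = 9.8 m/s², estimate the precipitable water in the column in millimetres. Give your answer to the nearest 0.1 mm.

PW ≈ 16.8 mm

Precipitable water is the column-integrated vapour mass per unit area: PW = (1/g) Σ q̄ Δp, with q in kg/kg and Δp in Pa (1 kg/m² of water = 1 mm).
Layer 1015–950 hPa: Δp = 65 hPa = 6500 Pa, q̄ = 0.00646 kg/kg → 0.00646 × 6500 / 9.8 = 4.28 mm
Layer 950–590 hPa: Δp = 360 hPa = 36000 Pa, q̄ = 0.00265 kg/kg → 0.00265 × 36000 / 9.8 = 9.73 mm
Layer 590–250 hPa: Δp = 340 hPa = 34000 Pa, q̄ = 0.000799 kg/kg → 0.000799 × 34000 / 9.8 = 2.77 mm
PW = 4.28 + 9.73 + 2.77 = 16.78 ≈ 16.8 mm.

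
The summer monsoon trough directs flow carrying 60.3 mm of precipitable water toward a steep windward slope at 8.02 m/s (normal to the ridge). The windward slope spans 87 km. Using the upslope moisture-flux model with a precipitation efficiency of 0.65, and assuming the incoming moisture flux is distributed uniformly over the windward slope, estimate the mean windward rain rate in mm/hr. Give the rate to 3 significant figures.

R ≈ 13.0 mm/hr

Incoming column moisture flux per unit ridge length: F = V × PW = 8.02 × 60.3 = 483.606 mm·m/s.
Spread over the 87 km slope with efficiency ε = 0.65: R = ε·F/W = 0.65 × 483.606 / 87000 m = 3.613e-03 mm/s.
R = 3.613e-03 × 3600 = 13.0 mm/hr.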